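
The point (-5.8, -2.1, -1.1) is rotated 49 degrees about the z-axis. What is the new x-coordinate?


Rotation about z-axis: x' = x*cos(theta) - y*sin(theta)
= -5.8 * 0.6561 - -2.1 * 0.7547
= -2.2203


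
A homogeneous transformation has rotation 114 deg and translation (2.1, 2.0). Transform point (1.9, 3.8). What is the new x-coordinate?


x' = cos(theta)*px - sin(theta)*py + tx
= -0.4067*1.9 - 0.9135*3.8 + 2.1
= -2.1443


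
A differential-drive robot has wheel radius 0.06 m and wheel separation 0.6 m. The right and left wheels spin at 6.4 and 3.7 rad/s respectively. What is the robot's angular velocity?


vR = r*wR = 0.06*6.4 = 0.384 m/s
vL = r*wL = 0.06*3.7 = 0.222 m/s
v = (vR+vL)/2 = 0.303 m/s
omega = (vR-vL)/L = 0.27 rad/s
angular velocity = 0.27 rad/s


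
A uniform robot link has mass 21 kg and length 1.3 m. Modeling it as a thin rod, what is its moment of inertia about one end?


I = (1/3) * m * L^2
= (1/3) * 21 * 1.3^2
= 0.333333 * 21 * 1.69
= 11.83 kg*m^2


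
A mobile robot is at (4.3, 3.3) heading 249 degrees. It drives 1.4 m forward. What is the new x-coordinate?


x_new = x0 + d*cos(theta)
= 4.3 + 1.4*cos(249)
= 4.3 + -0.5017
= 3.7983


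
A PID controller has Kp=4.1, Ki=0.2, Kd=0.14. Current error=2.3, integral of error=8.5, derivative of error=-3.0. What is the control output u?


u = Kp*e + Ki*int(e) + Kd*de/dt
= 4.1*2.3 + 0.2*8.5 + 0.14*(-3.0)
= 9.43 + 1.7 + -0.42
= 10.71


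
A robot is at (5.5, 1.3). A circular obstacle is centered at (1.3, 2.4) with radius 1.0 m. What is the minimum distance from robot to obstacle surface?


center_dist = sqrt((5.5-1.3)^2 + (1.3-2.4)^2)
= sqrt(17.64 + 1.21)
= 4.3417
min_dist = center_dist - radius = 4.3417 - 1.0 = 3.3417 m


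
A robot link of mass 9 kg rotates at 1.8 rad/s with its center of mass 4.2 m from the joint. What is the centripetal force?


F = m * omega^2 * r
= 9 * 1.8^2 * 4.2
= 9 * 3.24 * 4.2
= 122.472 N


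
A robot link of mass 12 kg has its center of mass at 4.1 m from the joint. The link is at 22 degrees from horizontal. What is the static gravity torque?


tau = m*g*L*cos(angle)
= 12 * 9.81 * 4.1 * cos(22 deg)
= 12 * 9.81 * 4.1 * 0.9272
= 447.5071 Nm


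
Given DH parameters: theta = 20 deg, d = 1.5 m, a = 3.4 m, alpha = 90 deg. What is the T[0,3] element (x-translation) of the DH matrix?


T[0,3] = a * cos(theta)
= 3.4 * cos(20 deg)
= 3.4 * 0.9397
= 3.195


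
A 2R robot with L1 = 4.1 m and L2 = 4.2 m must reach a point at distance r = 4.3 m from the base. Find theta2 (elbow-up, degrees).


cos(theta2) = (r^2 - L1^2 - L2^2) / (2*L1*L2)
cos(theta2) = (18.49 - 16.81 - 17.64) / 34.44
cos(theta2) = -0.463415
theta2 = 117.6077 degrees


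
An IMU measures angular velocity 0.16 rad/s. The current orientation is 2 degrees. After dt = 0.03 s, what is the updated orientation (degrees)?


delta_theta = w * dt = 0.16 * 0.03 = 0.0048 rad
= 0.275 deg
theta_new = 2 + 0.275 = 2.275 deg


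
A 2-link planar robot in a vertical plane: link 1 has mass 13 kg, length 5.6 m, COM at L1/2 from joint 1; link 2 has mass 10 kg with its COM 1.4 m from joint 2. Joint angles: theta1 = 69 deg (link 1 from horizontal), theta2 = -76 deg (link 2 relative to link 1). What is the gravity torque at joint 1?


Horizontal distance from joint 1 to link-1 COM:
  x_c1 = (L1/2)*cos(t1) = 2.8 * 0.3584 = 1.0034 m
Horizontal distance from joint 1 to link-2 COM:
  x_c2 = L1*cos(t1) + Lc2*cos(t1+t2)
       = 5.6*0.3584 + 1.4*0.9925 = 3.3964 m
tau1 = m1*g*x_c1 + m2*g*x_c2
     = 13*9.81*1.0034 + 10*9.81*3.3964
     = 127.9675 + 333.1893
     = 461.1568 Nm


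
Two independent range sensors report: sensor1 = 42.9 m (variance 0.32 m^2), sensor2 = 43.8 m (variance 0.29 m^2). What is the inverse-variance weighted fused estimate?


w1 = (1/var1) / (1/var1 + 1/var2)
   = 3.125 / (3.125 + 3.4483) = 0.4754
w2 = 1 - w1 = 0.5246
fused = w1*s1 + w2*s2 = 20.3951 + 22.977
= 43.3721 m


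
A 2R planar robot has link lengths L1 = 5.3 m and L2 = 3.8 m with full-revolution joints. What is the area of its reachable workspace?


r_max = L1 + L2 = 9.1 m
r_min = |L1 - L2| = 1.5 m
Area = pi*(r_max^2 - r_min^2)
= pi*(82.81 - 2.25)
= pi * 80.56
= 253.0867 m^2


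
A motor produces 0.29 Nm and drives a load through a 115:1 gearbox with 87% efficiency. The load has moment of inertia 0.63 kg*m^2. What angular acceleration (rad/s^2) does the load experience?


tau_out = tau_motor * N * eta
= 0.29 * 115 * 0.87 = 29.0145 Nm
alpha = tau_out / I = 29.0145 / 0.63
= 46.0548 rad/s^2


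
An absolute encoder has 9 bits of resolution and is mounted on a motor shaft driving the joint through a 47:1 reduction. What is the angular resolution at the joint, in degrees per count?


counts = 2^9 = 512
effective counts at joint = 512 * 47 = 24064
resolution = 360 / 24064
= 0.015 deg/count


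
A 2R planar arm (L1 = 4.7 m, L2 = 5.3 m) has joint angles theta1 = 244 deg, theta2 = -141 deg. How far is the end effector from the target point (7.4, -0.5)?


End effector via forward kinematics:
x = L1*cos(t1) + L2*cos(t1+t2) = -3.2526
y = L1*sin(t1) + L2*sin(t1+t2) = 0.9398
Distance to target:
d = sqrt((7.4 - -3.2526)^2 + (-0.5 - 0.9398)^2)
= sqrt(113.4776 + 2.0731)
= 10.7494 m


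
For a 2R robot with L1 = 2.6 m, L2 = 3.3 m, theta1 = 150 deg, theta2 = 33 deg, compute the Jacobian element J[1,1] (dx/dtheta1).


J[1,1] = -L1*sin(t1) - L2*sin(t1+t2)
= -2.6*sin(150) - 3.3*sin(183)
= -1.1273


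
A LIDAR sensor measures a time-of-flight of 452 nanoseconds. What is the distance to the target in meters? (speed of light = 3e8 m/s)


tof = 452 ns = 4.52e-07 s
dist = c * tof / 2
= 3e8 * 4.52e-07 / 2
= 67.8 m


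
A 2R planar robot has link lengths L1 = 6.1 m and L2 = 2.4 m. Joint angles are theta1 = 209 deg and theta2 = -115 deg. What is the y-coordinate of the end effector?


Convert angles to radians: theta1 = 3.6477, theta2 = -2.0071
y = L1*sin(theta1) + L2*sin(theta1+theta2)
y = -2.9573 + 2.3942
y = -0.5632


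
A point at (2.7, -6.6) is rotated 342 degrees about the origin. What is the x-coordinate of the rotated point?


x' = x*cos(theta) - y*sin(theta)
cos(342 deg) = 0.9511, sin(342 deg) = -0.309
x' = 2.7 * 0.9511 - -6.6 * -0.309
= 2.5679 - 2.0395
= 0.5283


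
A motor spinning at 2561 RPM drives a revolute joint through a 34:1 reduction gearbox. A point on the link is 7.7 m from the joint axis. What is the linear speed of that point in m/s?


omega_motor = 2561 * 2*pi/60 = 268.1873 rad/s
omega_joint = omega_motor / 34 = 7.8879 rad/s
v = omega_joint * r = 7.8879 * 7.7
= 60.7365 m/s


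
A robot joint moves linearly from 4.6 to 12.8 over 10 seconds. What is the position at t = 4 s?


s = t/T = 4/10 = 0.4
p(t) = p0 + (pf-p0)*s
= 4.6 + (12.8 - 4.6) * 0.4
= 7.88


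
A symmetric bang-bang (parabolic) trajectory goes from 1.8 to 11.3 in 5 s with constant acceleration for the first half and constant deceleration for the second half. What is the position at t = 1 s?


Symmetric rest-to-rest: each phase covers (pf-p0)/2 in time T/2. 0.5*a*(T/2)^2 = (pf-p0)/2 => a = 4*(pf-p0)/T^2
a = 4*(11.3-1.8)/5^2 = 1.52
t = 1 is in the acceleration phase (t <= T/2).
p = p0 + 0.5*a*t^2 = 1.8 + 0.5*1.52*1^2
= 2.56


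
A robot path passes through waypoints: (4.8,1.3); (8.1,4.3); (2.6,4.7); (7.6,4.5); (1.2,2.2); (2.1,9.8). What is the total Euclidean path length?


Segment lengths:
  seg1 = sqrt((3.3)^2 + (3.0)^2) = 4.4598
  seg2 = sqrt((-5.5)^2 + (0.4)^2) = 5.5145
  seg3 = sqrt((5.0)^2 + (-0.2)^2) = 5.004
  seg4 = sqrt((-6.4)^2 + (-2.3)^2) = 6.8007
  seg5 = sqrt((0.9)^2 + (7.6)^2) = 7.6531
Total = 29.4322


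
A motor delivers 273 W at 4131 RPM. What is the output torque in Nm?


omega = 4131 * 2*pi/60 = 432.5973 rad/s
tau = P / omega = 273 / 432.5973
= 0.6311 Nm


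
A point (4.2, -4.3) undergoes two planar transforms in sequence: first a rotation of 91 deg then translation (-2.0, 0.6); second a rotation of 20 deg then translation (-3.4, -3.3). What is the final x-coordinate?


After transform 1:
x1 = cos(91)*4.2 - sin(91)*-4.3 + -2.0 = 2.226
y1 = sin(91)*4.2 + cos(91)*-4.3 + 0.6 = 4.8744
After transform 2:
x2 = cos(20)*2.226 - sin(20)*4.8744 + -3.4
= -2.9753


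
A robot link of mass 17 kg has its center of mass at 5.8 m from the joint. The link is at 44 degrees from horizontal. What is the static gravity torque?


tau = m*g*L*cos(angle)
= 17 * 9.81 * 5.8 * cos(44 deg)
= 17 * 9.81 * 5.8 * 0.7193
= 695.7929 Nm


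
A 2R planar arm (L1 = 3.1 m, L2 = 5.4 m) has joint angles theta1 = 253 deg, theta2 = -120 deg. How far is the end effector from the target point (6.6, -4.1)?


End effector via forward kinematics:
x = L1*cos(t1) + L2*cos(t1+t2) = -4.5891
y = L1*sin(t1) + L2*sin(t1+t2) = 0.9848
Distance to target:
d = sqrt((6.6 - -4.5891)^2 + (-4.1 - 0.9848)^2)
= sqrt(125.1969 + 25.8548)
= 12.2903 m


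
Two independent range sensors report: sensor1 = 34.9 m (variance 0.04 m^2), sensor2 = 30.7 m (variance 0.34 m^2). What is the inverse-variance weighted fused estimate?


w1 = (1/var1) / (1/var1 + 1/var2)
   = 25.0 / (25.0 + 2.9412) = 0.8947
w2 = 1 - w1 = 0.1053
fused = w1*s1 + w2*s2 = 31.2263 + 3.2316
= 34.4579 m


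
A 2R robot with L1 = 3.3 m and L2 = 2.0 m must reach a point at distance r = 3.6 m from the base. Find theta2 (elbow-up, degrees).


cos(theta2) = (r^2 - L1^2 - L2^2) / (2*L1*L2)
cos(theta2) = (12.96 - 10.89 - 4.0) / 13.2
cos(theta2) = -0.146212
theta2 = 98.4075 degrees


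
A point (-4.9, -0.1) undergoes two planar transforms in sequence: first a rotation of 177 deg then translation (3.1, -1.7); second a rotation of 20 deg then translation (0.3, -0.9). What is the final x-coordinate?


After transform 1:
x1 = cos(177)*-4.9 - sin(177)*-0.1 + 3.1 = 7.9985
y1 = sin(177)*-4.9 + cos(177)*-0.1 + -1.7 = -1.8566
After transform 2:
x2 = cos(20)*7.9985 - sin(20)*-1.8566 + 0.3
= 8.4511


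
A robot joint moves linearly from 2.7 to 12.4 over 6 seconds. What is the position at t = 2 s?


s = t/T = 2/6 = 0.3333
p(t) = p0 + (pf-p0)*s
= 2.7 + (12.4 - 2.7) * 0.3333
= 5.9333


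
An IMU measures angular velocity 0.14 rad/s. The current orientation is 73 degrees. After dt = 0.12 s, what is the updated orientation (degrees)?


delta_theta = w * dt = 0.14 * 0.12 = 0.0168 rad
= 0.9626 deg
theta_new = 73 + 0.9626 = 73.9626 deg


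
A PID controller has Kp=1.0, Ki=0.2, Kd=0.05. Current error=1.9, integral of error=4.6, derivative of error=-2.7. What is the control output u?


u = Kp*e + Ki*int(e) + Kd*de/dt
= 1.0*1.9 + 0.2*4.6 + 0.05*(-2.7)
= 1.9 + 0.92 + -0.135
= 2.685


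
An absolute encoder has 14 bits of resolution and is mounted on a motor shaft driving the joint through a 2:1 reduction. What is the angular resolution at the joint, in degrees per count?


counts = 2^14 = 16384
effective counts at joint = 16384 * 2 = 32768
resolution = 360 / 32768
= 0.011 deg/count


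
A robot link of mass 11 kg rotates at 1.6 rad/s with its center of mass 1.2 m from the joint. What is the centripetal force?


F = m * omega^2 * r
= 11 * 1.6^2 * 1.2
= 11 * 2.56 * 1.2
= 33.792 N


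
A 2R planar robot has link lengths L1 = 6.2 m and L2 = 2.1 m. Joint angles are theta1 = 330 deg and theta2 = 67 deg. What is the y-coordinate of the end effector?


Convert angles to radians: theta1 = 5.7596, theta2 = 1.1694
y = L1*sin(theta1) + L2*sin(theta1+theta2)
y = -3.1 + 1.2638
y = -1.8362


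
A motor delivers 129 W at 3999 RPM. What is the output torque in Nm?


omega = 3999 * 2*pi/60 = 418.7743 rad/s
tau = P / omega = 129 / 418.7743
= 0.308 Nm


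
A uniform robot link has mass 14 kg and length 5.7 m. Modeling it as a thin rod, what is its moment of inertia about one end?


I = (1/3) * m * L^2
= (1/3) * 14 * 5.7^2
= 0.333333 * 14 * 32.49
= 151.62 kg*m^2


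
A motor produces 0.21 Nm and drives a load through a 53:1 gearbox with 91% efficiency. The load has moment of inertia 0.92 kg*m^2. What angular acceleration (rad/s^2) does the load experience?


tau_out = tau_motor * N * eta
= 0.21 * 53 * 0.91 = 10.1283 Nm
alpha = tau_out / I = 10.1283 / 0.92
= 11.009 rad/s^2


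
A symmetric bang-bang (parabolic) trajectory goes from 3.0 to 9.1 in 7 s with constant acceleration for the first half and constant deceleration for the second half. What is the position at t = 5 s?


Symmetric rest-to-rest: each phase covers (pf-p0)/2 in time T/2. 0.5*a*(T/2)^2 = (pf-p0)/2 => a = 4*(pf-p0)/T^2
a = 4*(9.1-3.0)/7^2 = 0.498
t = 5 is in the deceleration phase (t > T/2).
p = pf - 0.5*a*(T-t)^2 = 9.1 - 0.5*0.498*2^2
= 8.1041


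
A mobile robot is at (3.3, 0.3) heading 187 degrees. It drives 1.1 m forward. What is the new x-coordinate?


x_new = x0 + d*cos(theta)
= 3.3 + 1.1*cos(187)
= 3.3 + -1.0918
= 2.2082


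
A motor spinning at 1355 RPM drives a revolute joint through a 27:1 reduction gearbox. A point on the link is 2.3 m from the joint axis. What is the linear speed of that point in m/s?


omega_motor = 1355 * 2*pi/60 = 141.8953 rad/s
omega_joint = omega_motor / 27 = 5.2554 rad/s
v = omega_joint * r = 5.2554 * 2.3
= 12.0874 m/s


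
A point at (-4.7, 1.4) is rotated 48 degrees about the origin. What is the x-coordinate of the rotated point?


x' = x*cos(theta) - y*sin(theta)
cos(48 deg) = 0.6691, sin(48 deg) = 0.7431
x' = -4.7 * 0.6691 - 1.4 * 0.7431
= -3.1449 - 1.0404
= -4.1853


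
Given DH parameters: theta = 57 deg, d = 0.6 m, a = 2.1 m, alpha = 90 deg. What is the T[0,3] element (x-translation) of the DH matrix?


T[0,3] = a * cos(theta)
= 2.1 * cos(57 deg)
= 2.1 * 0.5446
= 1.1437


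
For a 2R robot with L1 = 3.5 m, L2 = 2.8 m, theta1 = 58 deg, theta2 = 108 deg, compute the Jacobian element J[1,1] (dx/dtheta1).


J[1,1] = -L1*sin(t1) - L2*sin(t1+t2)
= -3.5*sin(58) - 2.8*sin(166)
= -3.6455


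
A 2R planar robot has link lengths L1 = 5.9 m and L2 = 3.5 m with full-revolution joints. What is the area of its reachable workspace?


r_max = L1 + L2 = 9.4 m
r_min = |L1 - L2| = 2.4 m
Area = pi*(r_max^2 - r_min^2)
= pi*(88.36 - 5.76)
= pi * 82.6
= 259.4956 m^2


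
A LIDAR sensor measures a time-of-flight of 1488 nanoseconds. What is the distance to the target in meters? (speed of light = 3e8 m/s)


tof = 1488 ns = 1.488e-06 s
dist = c * tof / 2
= 3e8 * 1.488e-06 / 2
= 223.2 m


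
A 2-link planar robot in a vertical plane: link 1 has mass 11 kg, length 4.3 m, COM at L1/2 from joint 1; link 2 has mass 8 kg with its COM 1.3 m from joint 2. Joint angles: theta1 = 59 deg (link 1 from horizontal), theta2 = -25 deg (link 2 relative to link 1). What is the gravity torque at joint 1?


Horizontal distance from joint 1 to link-1 COM:
  x_c1 = (L1/2)*cos(t1) = 2.15 * 0.515 = 1.1073 m
Horizontal distance from joint 1 to link-2 COM:
  x_c2 = L1*cos(t1) + Lc2*cos(t1+t2)
       = 4.3*0.515 + 1.3*0.829 = 3.2924 m
tau1 = m1*g*x_c1 + m2*g*x_c2
     = 11*9.81*1.1073 + 8*9.81*3.2924
     = 119.4922 + 258.3885
     = 377.8807 Nm


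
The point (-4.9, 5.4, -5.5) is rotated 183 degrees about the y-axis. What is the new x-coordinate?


Rotation about y-axis: x' = x*cos(theta) + z*sin(theta)
= -4.9 * -0.9986 + -5.5 * -0.0523
= 5.1811


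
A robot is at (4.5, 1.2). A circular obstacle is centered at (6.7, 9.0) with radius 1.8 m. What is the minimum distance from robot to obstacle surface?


center_dist = sqrt((4.5-6.7)^2 + (1.2-9.0)^2)
= sqrt(4.84 + 60.84)
= 8.1043
min_dist = center_dist - radius = 8.1043 - 1.8 = 6.3043 m


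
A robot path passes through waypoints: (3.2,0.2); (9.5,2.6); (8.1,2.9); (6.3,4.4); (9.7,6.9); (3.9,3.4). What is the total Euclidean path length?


Segment lengths:
  seg1 = sqrt((6.3)^2 + (2.4)^2) = 6.7417
  seg2 = sqrt((-1.4)^2 + (0.3)^2) = 1.4318
  seg3 = sqrt((-1.8)^2 + (1.5)^2) = 2.3431
  seg4 = sqrt((3.4)^2 + (2.5)^2) = 4.2202
  seg5 = sqrt((-5.8)^2 + (-3.5)^2) = 6.7742
Total = 21.5109


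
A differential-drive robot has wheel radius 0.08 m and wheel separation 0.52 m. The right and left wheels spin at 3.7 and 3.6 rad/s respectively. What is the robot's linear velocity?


vR = r*wR = 0.08*3.7 = 0.296 m/s
vL = r*wL = 0.08*3.6 = 0.288 m/s
v = (vR+vL)/2 = 0.292 m/s
omega = (vR-vL)/L = 0.0154 rad/s
linear velocity = 0.292 m/s


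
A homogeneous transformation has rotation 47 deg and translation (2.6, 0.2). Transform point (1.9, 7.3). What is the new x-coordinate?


x' = cos(theta)*px - sin(theta)*py + tx
= 0.682*1.9 - 0.7314*7.3 + 2.6
= -1.4431


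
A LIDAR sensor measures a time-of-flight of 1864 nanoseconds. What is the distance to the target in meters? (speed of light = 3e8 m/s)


tof = 1864 ns = 1.864e-06 s
dist = c * tof / 2
= 3e8 * 1.864e-06 / 2
= 279.6 m


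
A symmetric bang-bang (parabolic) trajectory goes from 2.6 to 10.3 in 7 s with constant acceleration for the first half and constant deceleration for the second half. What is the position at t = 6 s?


Symmetric rest-to-rest: each phase covers (pf-p0)/2 in time T/2. 0.5*a*(T/2)^2 = (pf-p0)/2 => a = 4*(pf-p0)/T^2
a = 4*(10.3-2.6)/7^2 = 0.6286
t = 6 is in the deceleration phase (t > T/2).
p = pf - 0.5*a*(T-t)^2 = 10.3 - 0.5*0.6286*1^2
= 9.9857


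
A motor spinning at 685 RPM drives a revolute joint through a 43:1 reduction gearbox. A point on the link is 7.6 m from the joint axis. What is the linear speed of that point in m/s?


omega_motor = 685 * 2*pi/60 = 71.733 rad/s
omega_joint = omega_motor / 43 = 1.6682 rad/s
v = omega_joint * r = 1.6682 * 7.6
= 12.6784 m/s


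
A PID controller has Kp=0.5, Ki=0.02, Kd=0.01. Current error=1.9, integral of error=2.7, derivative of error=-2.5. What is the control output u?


u = Kp*e + Ki*int(e) + Kd*de/dt
= 0.5*1.9 + 0.02*2.7 + 0.01*(-2.5)
= 0.95 + 0.054 + -0.025
= 0.979


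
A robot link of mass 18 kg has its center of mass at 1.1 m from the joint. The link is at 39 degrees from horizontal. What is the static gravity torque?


tau = m*g*L*cos(angle)
= 18 * 9.81 * 1.1 * cos(39 deg)
= 18 * 9.81 * 1.1 * 0.7771
= 150.9513 Nm


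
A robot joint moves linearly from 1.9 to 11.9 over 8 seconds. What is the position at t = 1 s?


s = t/T = 1/8 = 0.125
p(t) = p0 + (pf-p0)*s
= 1.9 + (11.9 - 1.9) * 0.125
= 3.15


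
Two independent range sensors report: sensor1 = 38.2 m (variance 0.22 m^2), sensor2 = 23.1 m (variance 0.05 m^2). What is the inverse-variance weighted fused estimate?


w1 = (1/var1) / (1/var1 + 1/var2)
   = 4.5455 / (4.5455 + 20.0) = 0.1852
w2 = 1 - w1 = 0.8148
fused = w1*s1 + w2*s2 = 7.0741 + 18.8222
= 25.8963 m


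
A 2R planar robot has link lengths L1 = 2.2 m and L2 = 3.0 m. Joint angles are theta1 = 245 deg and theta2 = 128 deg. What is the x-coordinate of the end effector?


Convert angles to radians: theta1 = 4.2761, theta2 = 2.234
x = L1*cos(theta1) + L2*cos(theta1+theta2)
x = -0.9298 + 2.9231
x = 1.9934


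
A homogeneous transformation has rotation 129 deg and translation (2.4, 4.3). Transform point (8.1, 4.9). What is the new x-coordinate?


x' = cos(theta)*px - sin(theta)*py + tx
= -0.6293*8.1 - 0.7771*4.9 + 2.4
= -6.5055


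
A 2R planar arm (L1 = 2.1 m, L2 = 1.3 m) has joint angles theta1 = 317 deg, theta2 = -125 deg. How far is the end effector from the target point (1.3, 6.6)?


End effector via forward kinematics:
x = L1*cos(t1) + L2*cos(t1+t2) = 0.2643
y = L1*sin(t1) + L2*sin(t1+t2) = -1.7025
Distance to target:
d = sqrt((1.3 - 0.2643)^2 + (6.6 - -1.7025)^2)
= sqrt(1.0728 + 68.9312)
= 8.3668 m


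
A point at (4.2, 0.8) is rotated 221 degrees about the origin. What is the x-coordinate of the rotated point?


x' = x*cos(theta) - y*sin(theta)
cos(221 deg) = -0.7547, sin(221 deg) = -0.6561
x' = 4.2 * -0.7547 - 0.8 * -0.6561
= -3.1698 - -0.5248
= -2.6449


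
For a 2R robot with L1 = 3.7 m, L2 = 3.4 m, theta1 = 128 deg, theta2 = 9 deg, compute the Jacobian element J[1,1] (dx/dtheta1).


J[1,1] = -L1*sin(t1) - L2*sin(t1+t2)
= -3.7*sin(128) - 3.4*sin(137)
= -5.2344


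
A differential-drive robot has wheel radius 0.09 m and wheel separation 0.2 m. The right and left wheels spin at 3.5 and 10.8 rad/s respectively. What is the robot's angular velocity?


vR = r*wR = 0.09*3.5 = 0.315 m/s
vL = r*wL = 0.09*10.8 = 0.972 m/s
v = (vR+vL)/2 = 0.6435 m/s
omega = (vR-vL)/L = -3.285 rad/s
angular velocity = -3.285 rad/s


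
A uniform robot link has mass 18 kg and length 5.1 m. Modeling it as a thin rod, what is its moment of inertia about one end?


I = (1/3) * m * L^2
= (1/3) * 18 * 5.1^2
= 0.333333 * 18 * 26.01
= 156.06 kg*m^2


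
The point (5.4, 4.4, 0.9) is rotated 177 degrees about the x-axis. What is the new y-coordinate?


Rotation about x-axis: y' = y*cos(theta) - z*sin(theta)
= 4.4 * -0.9986 - 0.9 * 0.0523
= -4.4411


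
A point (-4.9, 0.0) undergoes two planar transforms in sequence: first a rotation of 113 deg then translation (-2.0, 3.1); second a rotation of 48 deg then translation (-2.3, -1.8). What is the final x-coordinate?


After transform 1:
x1 = cos(113)*-4.9 - sin(113)*0.0 + -2.0 = -0.0854
y1 = sin(113)*-4.9 + cos(113)*0.0 + 3.1 = -1.4105
After transform 2:
x2 = cos(48)*-0.0854 - sin(48)*-1.4105 + -2.3
= -1.309


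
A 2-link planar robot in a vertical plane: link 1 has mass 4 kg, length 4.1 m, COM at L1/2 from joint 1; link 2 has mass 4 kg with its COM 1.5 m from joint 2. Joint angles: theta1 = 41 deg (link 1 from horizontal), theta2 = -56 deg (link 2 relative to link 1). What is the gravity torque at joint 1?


Horizontal distance from joint 1 to link-1 COM:
  x_c1 = (L1/2)*cos(t1) = 2.05 * 0.7547 = 1.5472 m
Horizontal distance from joint 1 to link-2 COM:
  x_c2 = L1*cos(t1) + Lc2*cos(t1+t2)
       = 4.1*0.7547 + 1.5*0.9659 = 4.5432 m
tau1 = m1*g*x_c1 + m2*g*x_c2
     = 4*9.81*1.5472 + 4*9.81*4.5432
     = 60.7103 + 178.2751
     = 238.9854 Nm


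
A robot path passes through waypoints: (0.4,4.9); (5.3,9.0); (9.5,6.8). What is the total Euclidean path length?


Segment lengths:
  seg1 = sqrt((4.9)^2 + (4.1)^2) = 6.3891
  seg2 = sqrt((4.2)^2 + (-2.2)^2) = 4.7413
Total = 11.1304


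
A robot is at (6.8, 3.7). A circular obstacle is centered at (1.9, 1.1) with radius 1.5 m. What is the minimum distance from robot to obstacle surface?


center_dist = sqrt((6.8-1.9)^2 + (3.7-1.1)^2)
= sqrt(24.01 + 6.76)
= 5.5471
min_dist = center_dist - radius = 5.5471 - 1.5 = 4.0471 m


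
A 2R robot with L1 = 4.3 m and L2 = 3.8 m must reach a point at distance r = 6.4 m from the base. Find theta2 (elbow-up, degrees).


cos(theta2) = (r^2 - L1^2 - L2^2) / (2*L1*L2)
cos(theta2) = (40.96 - 18.49 - 14.44) / 32.68
cos(theta2) = 0.245716
theta2 = 75.7758 degrees


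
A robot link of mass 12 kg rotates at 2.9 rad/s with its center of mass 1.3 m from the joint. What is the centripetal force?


F = m * omega^2 * r
= 12 * 2.9^2 * 1.3
= 12 * 8.41 * 1.3
= 131.196 N


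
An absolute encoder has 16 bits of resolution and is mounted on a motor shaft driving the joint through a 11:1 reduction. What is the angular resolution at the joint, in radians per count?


counts = 2^16 = 65536
effective counts at joint = 65536 * 11 = 720896
resolution = 2*pi / 720896
= 8.7158e-06 rad/count


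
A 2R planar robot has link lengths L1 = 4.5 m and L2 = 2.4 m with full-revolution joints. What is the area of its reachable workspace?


r_max = L1 + L2 = 6.9 m
r_min = |L1 - L2| = 2.1 m
Area = pi*(r_max^2 - r_min^2)
= pi*(47.61 - 4.41)
= pi * 43.2
= 135.7168 m^2


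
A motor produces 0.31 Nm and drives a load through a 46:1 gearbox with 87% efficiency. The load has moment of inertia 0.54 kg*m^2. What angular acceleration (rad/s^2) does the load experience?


tau_out = tau_motor * N * eta
= 0.31 * 46 * 0.87 = 12.4062 Nm
alpha = tau_out / I = 12.4062 / 0.54
= 22.9744 rad/s^2


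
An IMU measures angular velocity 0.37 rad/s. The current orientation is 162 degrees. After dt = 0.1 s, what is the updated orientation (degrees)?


delta_theta = w * dt = 0.37 * 0.1 = 0.037 rad
= 2.1199 deg
theta_new = 162 + 2.1199 = 164.1199 deg


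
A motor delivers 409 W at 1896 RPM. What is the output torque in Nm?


omega = 1896 * 2*pi/60 = 198.5487 rad/s
tau = P / omega = 409 / 198.5487
= 2.0599 Nm


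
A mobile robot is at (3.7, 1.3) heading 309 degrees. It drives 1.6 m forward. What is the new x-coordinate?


x_new = x0 + d*cos(theta)
= 3.7 + 1.6*cos(309)
= 3.7 + 1.0069
= 4.7069


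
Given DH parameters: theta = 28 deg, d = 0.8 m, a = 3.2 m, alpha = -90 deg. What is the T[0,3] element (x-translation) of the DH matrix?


T[0,3] = a * cos(theta)
= 3.2 * cos(28 deg)
= 3.2 * 0.8829
= 2.8254


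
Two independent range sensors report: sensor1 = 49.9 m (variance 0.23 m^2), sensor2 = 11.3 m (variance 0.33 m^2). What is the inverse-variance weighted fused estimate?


w1 = (1/var1) / (1/var1 + 1/var2)
   = 4.3478 / (4.3478 + 3.0303) = 0.5893
w2 = 1 - w1 = 0.4107
fused = w1*s1 + w2*s2 = 29.4054 + 4.6411
= 34.0464 m


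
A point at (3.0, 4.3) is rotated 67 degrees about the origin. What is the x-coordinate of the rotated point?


x' = x*cos(theta) - y*sin(theta)
cos(67 deg) = 0.3907, sin(67 deg) = 0.9205
x' = 3.0 * 0.3907 - 4.3 * 0.9205
= 1.1722 - 3.9582
= -2.786


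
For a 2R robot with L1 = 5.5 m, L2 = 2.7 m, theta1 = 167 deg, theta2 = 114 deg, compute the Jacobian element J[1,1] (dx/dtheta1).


J[1,1] = -L1*sin(t1) - L2*sin(t1+t2)
= -5.5*sin(167) - 2.7*sin(281)
= 1.4132


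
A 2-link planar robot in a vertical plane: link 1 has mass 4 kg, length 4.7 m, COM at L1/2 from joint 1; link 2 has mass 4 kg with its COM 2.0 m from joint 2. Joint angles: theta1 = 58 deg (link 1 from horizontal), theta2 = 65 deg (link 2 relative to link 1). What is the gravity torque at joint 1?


Horizontal distance from joint 1 to link-1 COM:
  x_c1 = (L1/2)*cos(t1) = 2.35 * 0.5299 = 1.2453 m
Horizontal distance from joint 1 to link-2 COM:
  x_c2 = L1*cos(t1) + Lc2*cos(t1+t2)
       = 4.7*0.5299 + 2.0*-0.5446 = 1.4013 m
tau1 = m1*g*x_c1 + m2*g*x_c2
     = 4*9.81*1.2453 + 4*9.81*1.4013
     = 48.866 + 54.9887
     = 103.8547 Nm


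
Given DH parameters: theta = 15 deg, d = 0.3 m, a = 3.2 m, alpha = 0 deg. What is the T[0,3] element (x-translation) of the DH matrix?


T[0,3] = a * cos(theta)
= 3.2 * cos(15 deg)
= 3.2 * 0.9659
= 3.091


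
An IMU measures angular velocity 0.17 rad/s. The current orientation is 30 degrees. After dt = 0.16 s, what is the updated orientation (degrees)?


delta_theta = w * dt = 0.17 * 0.16 = 0.0272 rad
= 1.5584 deg
theta_new = 30 + 1.5584 = 31.5584 deg


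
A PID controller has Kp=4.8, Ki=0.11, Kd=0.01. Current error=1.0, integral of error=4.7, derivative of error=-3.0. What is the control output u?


u = Kp*e + Ki*int(e) + Kd*de/dt
= 4.8*1.0 + 0.11*4.7 + 0.01*(-3.0)
= 4.8 + 0.517 + -0.03
= 5.287


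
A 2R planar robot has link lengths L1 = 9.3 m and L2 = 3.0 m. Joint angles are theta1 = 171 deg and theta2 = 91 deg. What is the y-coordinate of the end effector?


Convert angles to radians: theta1 = 2.9845, theta2 = 1.5882
y = L1*sin(theta1) + L2*sin(theta1+theta2)
y = 1.4548 + -2.9708
y = -1.516


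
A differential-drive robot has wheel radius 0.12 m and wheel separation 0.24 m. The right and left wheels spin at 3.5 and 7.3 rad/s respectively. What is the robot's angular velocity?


vR = r*wR = 0.12*3.5 = 0.42 m/s
vL = r*wL = 0.12*7.3 = 0.876 m/s
v = (vR+vL)/2 = 0.648 m/s
omega = (vR-vL)/L = -1.9 rad/s
angular velocity = -1.9 rad/s


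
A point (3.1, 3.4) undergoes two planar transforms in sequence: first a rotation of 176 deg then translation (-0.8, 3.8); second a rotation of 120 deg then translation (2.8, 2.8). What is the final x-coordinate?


After transform 1:
x1 = cos(176)*3.1 - sin(176)*3.4 + -0.8 = -4.1296
y1 = sin(176)*3.1 + cos(176)*3.4 + 3.8 = 0.6245
After transform 2:
x2 = cos(120)*-4.1296 - sin(120)*0.6245 + 2.8
= 4.324


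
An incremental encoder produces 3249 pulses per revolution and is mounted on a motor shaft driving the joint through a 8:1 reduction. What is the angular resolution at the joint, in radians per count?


counts per rev = 3249
effective counts at joint = 3249 * 8 = 25992
resolution = 2*pi / 25992
= 2.4174e-04 rad/count


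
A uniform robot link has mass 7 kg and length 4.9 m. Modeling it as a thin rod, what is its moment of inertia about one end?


I = (1/3) * m * L^2
= (1/3) * 7 * 4.9^2
= 0.333333 * 7 * 24.01
= 56.0233 kg*m^2


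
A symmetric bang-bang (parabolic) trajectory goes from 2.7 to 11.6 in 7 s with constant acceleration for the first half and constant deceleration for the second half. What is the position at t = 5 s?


Symmetric rest-to-rest: each phase covers (pf-p0)/2 in time T/2. 0.5*a*(T/2)^2 = (pf-p0)/2 => a = 4*(pf-p0)/T^2
a = 4*(11.6-2.7)/7^2 = 0.7265
t = 5 is in the deceleration phase (t > T/2).
p = pf - 0.5*a*(T-t)^2 = 11.6 - 0.5*0.7265*2^2
= 10.1469


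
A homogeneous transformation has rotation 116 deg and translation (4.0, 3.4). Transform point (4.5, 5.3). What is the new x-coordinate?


x' = cos(theta)*px - sin(theta)*py + tx
= -0.4384*4.5 - 0.8988*5.3 + 4.0
= -2.7363


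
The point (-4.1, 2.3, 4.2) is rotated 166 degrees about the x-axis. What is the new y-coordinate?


Rotation about x-axis: y' = y*cos(theta) - z*sin(theta)
= 2.3 * -0.9703 - 4.2 * 0.2419
= -3.2478


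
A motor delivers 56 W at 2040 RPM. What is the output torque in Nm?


omega = 2040 * 2*pi/60 = 213.6283 rad/s
tau = P / omega = 56 / 213.6283
= 0.2621 Nm


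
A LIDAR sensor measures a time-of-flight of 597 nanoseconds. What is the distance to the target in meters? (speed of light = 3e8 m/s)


tof = 597 ns = 5.97e-07 s
dist = c * tof / 2
= 3e8 * 5.97e-07 / 2
= 89.55 m


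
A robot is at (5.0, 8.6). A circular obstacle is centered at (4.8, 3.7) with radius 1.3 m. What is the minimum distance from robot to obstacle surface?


center_dist = sqrt((5.0-4.8)^2 + (8.6-3.7)^2)
= sqrt(0.04 + 24.01)
= 4.9041
min_dist = center_dist - radius = 4.9041 - 1.3 = 3.6041 m


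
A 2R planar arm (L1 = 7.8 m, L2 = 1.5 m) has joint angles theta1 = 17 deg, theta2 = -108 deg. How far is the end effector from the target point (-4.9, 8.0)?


End effector via forward kinematics:
x = L1*cos(t1) + L2*cos(t1+t2) = 7.433
y = L1*sin(t1) + L2*sin(t1+t2) = 0.7807
Distance to target:
d = sqrt((-4.9 - 7.433)^2 + (8.0 - 0.7807)^2)
= sqrt(152.1029 + 52.1179)
= 14.2906 m


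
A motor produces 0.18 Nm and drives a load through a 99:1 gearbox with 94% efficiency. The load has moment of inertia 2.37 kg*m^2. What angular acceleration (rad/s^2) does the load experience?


tau_out = tau_motor * N * eta
= 0.18 * 99 * 0.94 = 16.7508 Nm
alpha = tau_out / I = 16.7508 / 2.37
= 7.0678 rad/s^2


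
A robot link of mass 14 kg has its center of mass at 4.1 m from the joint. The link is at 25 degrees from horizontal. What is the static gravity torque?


tau = m*g*L*cos(angle)
= 14 * 9.81 * 4.1 * cos(25 deg)
= 14 * 9.81 * 4.1 * 0.9063
= 510.3365 Nm


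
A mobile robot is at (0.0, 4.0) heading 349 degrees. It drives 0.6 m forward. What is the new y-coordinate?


y_new = y0 + d*sin(theta)
= 4.0 + 0.6*sin(349)
= 4.0 + -0.1145
= 3.8855


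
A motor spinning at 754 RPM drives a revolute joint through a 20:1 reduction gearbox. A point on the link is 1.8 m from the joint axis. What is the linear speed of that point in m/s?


omega_motor = 754 * 2*pi/60 = 78.9587 rad/s
omega_joint = omega_motor / 20 = 3.9479 rad/s
v = omega_joint * r = 3.9479 * 1.8
= 7.1063 m/s


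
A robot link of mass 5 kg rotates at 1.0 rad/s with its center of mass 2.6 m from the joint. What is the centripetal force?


F = m * omega^2 * r
= 5 * 1.0^2 * 2.6
= 5 * 1.0 * 2.6
= 13.0 N


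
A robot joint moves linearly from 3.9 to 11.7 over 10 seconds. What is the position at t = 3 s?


s = t/T = 3/10 = 0.3
p(t) = p0 + (pf-p0)*s
= 3.9 + (11.7 - 3.9) * 0.3
= 6.24


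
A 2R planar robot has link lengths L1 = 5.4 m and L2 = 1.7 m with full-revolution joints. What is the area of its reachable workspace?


r_max = L1 + L2 = 7.1 m
r_min = |L1 - L2| = 3.7 m
Area = pi*(r_max^2 - r_min^2)
= pi*(50.41 - 13.69)
= pi * 36.72
= 115.3593 m^2


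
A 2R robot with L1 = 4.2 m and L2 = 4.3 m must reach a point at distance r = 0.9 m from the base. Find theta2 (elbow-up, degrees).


cos(theta2) = (r^2 - L1^2 - L2^2) / (2*L1*L2)
cos(theta2) = (0.81 - 17.64 - 18.49) / 36.12
cos(theta2) = -0.977852
theta2 = 167.9187 degrees


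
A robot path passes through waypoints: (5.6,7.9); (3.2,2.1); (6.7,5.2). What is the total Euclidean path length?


Segment lengths:
  seg1 = sqrt((-2.4)^2 + (-5.8)^2) = 6.2769
  seg2 = sqrt((3.5)^2 + (3.1)^2) = 4.6755
Total = 10.9524


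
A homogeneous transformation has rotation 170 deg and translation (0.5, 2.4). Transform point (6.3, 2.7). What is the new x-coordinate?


x' = cos(theta)*px - sin(theta)*py + tx
= -0.9848*6.3 - 0.1736*2.7 + 0.5
= -6.1731


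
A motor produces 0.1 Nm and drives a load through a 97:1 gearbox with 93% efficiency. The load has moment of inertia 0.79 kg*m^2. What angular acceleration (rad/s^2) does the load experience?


tau_out = tau_motor * N * eta
= 0.1 * 97 * 0.93 = 9.021 Nm
alpha = tau_out / I = 9.021 / 0.79
= 11.419 rad/s^2


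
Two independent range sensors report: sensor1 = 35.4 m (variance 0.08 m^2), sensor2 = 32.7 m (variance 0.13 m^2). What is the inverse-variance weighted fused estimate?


w1 = (1/var1) / (1/var1 + 1/var2)
   = 12.5 / (12.5 + 7.6923) = 0.619
w2 = 1 - w1 = 0.381
fused = w1*s1 + w2*s2 = 21.9143 + 12.4571
= 34.3714 m


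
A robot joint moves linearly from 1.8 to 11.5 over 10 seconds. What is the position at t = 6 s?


s = t/T = 6/10 = 0.6
p(t) = p0 + (pf-p0)*s
= 1.8 + (11.5 - 1.8) * 0.6
= 7.62


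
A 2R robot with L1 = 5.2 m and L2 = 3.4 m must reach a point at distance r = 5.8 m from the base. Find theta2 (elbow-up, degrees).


cos(theta2) = (r^2 - L1^2 - L2^2) / (2*L1*L2)
cos(theta2) = (33.64 - 27.04 - 11.56) / 35.36
cos(theta2) = -0.140271
theta2 = 98.0636 degrees


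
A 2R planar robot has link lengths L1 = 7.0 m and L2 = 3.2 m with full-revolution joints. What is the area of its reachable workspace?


r_max = L1 + L2 = 10.2 m
r_min = |L1 - L2| = 3.8 m
Area = pi*(r_max^2 - r_min^2)
= pi*(104.04 - 14.44)
= pi * 89.6
= 281.4867 m^2


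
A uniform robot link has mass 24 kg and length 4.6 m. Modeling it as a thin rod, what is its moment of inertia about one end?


I = (1/3) * m * L^2
= (1/3) * 24 * 4.6^2
= 0.333333 * 24 * 21.16
= 169.28 kg*m^2


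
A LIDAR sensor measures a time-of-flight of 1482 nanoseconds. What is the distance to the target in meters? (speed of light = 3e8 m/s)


tof = 1482 ns = 1.482e-06 s
dist = c * tof / 2
= 3e8 * 1.482e-06 / 2
= 222.3 m


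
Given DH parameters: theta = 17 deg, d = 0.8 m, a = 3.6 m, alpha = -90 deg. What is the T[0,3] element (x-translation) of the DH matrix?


T[0,3] = a * cos(theta)
= 3.6 * cos(17 deg)
= 3.6 * 0.9563
= 3.4427


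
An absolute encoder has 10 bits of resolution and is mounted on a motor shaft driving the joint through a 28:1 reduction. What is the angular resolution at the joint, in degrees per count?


counts = 2^10 = 1024
effective counts at joint = 1024 * 28 = 28672
resolution = 360 / 28672
= 0.0126 deg/count


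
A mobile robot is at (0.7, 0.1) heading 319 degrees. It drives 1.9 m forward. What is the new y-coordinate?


y_new = y0 + d*sin(theta)
= 0.1 + 1.9*sin(319)
= 0.1 + -1.2465
= -1.1465


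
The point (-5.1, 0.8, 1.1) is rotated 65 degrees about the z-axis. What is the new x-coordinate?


Rotation about z-axis: x' = x*cos(theta) - y*sin(theta)
= -5.1 * 0.4226 - 0.8 * 0.9063
= -2.8804


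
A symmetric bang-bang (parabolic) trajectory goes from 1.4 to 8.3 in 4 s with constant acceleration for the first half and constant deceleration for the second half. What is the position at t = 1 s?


Symmetric rest-to-rest: each phase covers (pf-p0)/2 in time T/2. 0.5*a*(T/2)^2 = (pf-p0)/2 => a = 4*(pf-p0)/T^2
a = 4*(8.3-1.4)/4^2 = 1.725
t = 1 is in the acceleration phase (t <= T/2).
p = p0 + 0.5*a*t^2 = 1.4 + 0.5*1.725*1^2
= 2.2625


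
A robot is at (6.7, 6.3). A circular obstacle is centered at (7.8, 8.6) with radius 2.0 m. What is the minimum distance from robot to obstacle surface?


center_dist = sqrt((6.7-7.8)^2 + (6.3-8.6)^2)
= sqrt(1.21 + 5.29)
= 2.5495
min_dist = center_dist - radius = 2.5495 - 2.0 = 0.5495 m


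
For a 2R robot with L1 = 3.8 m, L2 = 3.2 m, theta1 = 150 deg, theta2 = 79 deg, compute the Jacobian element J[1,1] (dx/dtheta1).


J[1,1] = -L1*sin(t1) - L2*sin(t1+t2)
= -3.8*sin(150) - 3.2*sin(229)
= 0.5151


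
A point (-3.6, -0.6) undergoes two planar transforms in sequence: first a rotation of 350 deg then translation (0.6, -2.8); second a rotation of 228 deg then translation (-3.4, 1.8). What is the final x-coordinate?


After transform 1:
x1 = cos(350)*-3.6 - sin(350)*-0.6 + 0.6 = -3.0495
y1 = sin(350)*-3.6 + cos(350)*-0.6 + -2.8 = -2.7658
After transform 2:
x2 = cos(228)*-3.0495 - sin(228)*-2.7658 + -3.4
= -3.4148


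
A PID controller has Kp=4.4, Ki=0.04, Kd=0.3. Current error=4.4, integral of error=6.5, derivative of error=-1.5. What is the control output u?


u = Kp*e + Ki*int(e) + Kd*de/dt
= 4.4*4.4 + 0.04*6.5 + 0.3*(-1.5)
= 19.36 + 0.26 + -0.45
= 19.17


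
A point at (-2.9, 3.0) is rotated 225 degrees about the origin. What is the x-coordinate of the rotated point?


x' = x*cos(theta) - y*sin(theta)
cos(225 deg) = -0.7071, sin(225 deg) = -0.7071
x' = -2.9 * -0.7071 - 3.0 * -0.7071
= 2.0506 - -2.1213
= 4.1719


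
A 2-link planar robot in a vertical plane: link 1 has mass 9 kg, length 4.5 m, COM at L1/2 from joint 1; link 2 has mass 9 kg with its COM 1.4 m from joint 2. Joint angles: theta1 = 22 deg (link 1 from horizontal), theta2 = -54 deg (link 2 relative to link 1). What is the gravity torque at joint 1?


Horizontal distance from joint 1 to link-1 COM:
  x_c1 = (L1/2)*cos(t1) = 2.25 * 0.9272 = 2.0862 m
Horizontal distance from joint 1 to link-2 COM:
  x_c2 = L1*cos(t1) + Lc2*cos(t1+t2)
       = 4.5*0.9272 + 1.4*0.848 = 5.3596 m
tau1 = m1*g*x_c1 + m2*g*x_c2
     = 9*9.81*2.0862 + 9*9.81*5.3596
     = 184.1874 + 473.1986
     = 657.386 Nm


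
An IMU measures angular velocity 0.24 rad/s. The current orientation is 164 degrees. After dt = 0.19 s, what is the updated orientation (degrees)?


delta_theta = w * dt = 0.24 * 0.19 = 0.0456 rad
= 2.6127 deg
theta_new = 164 + 2.6127 = 166.6127 deg


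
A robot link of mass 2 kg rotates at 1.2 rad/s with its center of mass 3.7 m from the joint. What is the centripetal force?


F = m * omega^2 * r
= 2 * 1.2^2 * 3.7
= 2 * 1.44 * 3.7
= 10.656 N


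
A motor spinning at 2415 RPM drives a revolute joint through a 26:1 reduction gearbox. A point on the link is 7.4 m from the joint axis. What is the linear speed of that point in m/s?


omega_motor = 2415 * 2*pi/60 = 252.8982 rad/s
omega_joint = omega_motor / 26 = 9.7269 rad/s
v = omega_joint * r = 9.7269 * 7.4
= 71.9787 m/s


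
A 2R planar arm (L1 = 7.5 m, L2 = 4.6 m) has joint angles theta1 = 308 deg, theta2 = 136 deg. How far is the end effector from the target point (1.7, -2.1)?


End effector via forward kinematics:
x = L1*cos(t1) + L2*cos(t1+t2) = 5.0983
y = L1*sin(t1) + L2*sin(t1+t2) = -1.3353
Distance to target:
d = sqrt((1.7 - 5.0983)^2 + (-2.1 - -1.3353)^2)
= sqrt(11.5484 + 0.5848)
= 3.4833 m


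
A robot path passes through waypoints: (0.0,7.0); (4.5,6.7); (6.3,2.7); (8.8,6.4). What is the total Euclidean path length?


Segment lengths:
  seg1 = sqrt((4.5)^2 + (-0.3)^2) = 4.51
  seg2 = sqrt((1.8)^2 + (-4.0)^2) = 4.3863
  seg3 = sqrt((2.5)^2 + (3.7)^2) = 4.4654
Total = 13.3618


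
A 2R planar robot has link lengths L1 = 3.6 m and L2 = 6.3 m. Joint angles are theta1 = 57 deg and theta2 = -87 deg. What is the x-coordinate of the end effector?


Convert angles to radians: theta1 = 0.9948, theta2 = -1.5184
x = L1*cos(theta1) + L2*cos(theta1+theta2)
x = 1.9607 + 5.456
x = 7.4167
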